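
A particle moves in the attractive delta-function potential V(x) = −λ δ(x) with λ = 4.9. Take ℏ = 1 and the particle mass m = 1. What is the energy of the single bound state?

For x ≠ 0 the bound state is ψ ∝ e^{−κ|x|}; integrating the TISE across the delta gives the cusp condition 2κ = 2mλ/ℏ², so κ = 4.900.
Then E = −ℏ²κ²/(2m) = −mλ²/(2ℏ²) = -12.01.

E = -12.0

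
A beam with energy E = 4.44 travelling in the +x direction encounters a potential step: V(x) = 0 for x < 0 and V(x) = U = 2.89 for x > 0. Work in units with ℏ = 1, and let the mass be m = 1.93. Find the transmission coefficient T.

T = 0.934

The wavenumbers are k₁ = √(2mE)/ℏ = 4.140 on the left and k₂ = √(2m(E − U))/ℏ = 2.446 on the right.
Matching ψ and ψ′ at x = 0 gives r = (k₁ − k₂)/(k₁ + k₂), so R = r² = 0.06615 and T = 1 − R = 0.9339.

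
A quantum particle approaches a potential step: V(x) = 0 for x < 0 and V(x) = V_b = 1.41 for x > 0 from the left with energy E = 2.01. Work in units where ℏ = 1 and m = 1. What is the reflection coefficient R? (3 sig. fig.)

R = 0.0861

The wavenumbers are k₁ = √(2mE)/ℏ = 2.005 on the left and k₂ = √(2m(E − V_b))/ℏ = 1.095 on the right.
Continuity of ψ and ψ′ at the step yields the reflection amplitude r = (k₁ − k₂)/(k₁ + k₂) = 0.2934; thus R = |r|² = 0.08606, T = 0.9139.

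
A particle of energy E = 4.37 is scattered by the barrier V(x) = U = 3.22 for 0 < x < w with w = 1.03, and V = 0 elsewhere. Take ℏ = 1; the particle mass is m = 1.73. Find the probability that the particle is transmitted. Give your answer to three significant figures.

T = 0.712

E > U: inside the barrier k₂ = √(2m(E − U))/ℏ = 1.995, k₂w = 2.055.
Matching at both interfaces gives T⁻¹ = 1 + U² sin²(k₂w) / [4E(E − U)] = 1.404, hence T = 0.712.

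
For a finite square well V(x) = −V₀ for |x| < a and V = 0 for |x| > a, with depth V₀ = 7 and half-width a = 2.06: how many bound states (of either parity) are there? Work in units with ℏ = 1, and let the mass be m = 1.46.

N = 6

Define the well-strength parameter z₀ = (a/ℏ)√(2mV₀) = 2.06 × √(2·1.46·7) = 9.313.
A new bound state (alternating even/odd) appears each time z₀ passes a multiple of π/2, so N = ⌊2z₀/π⌋ + 1 = ⌊5.929⌋ + 1 = 6.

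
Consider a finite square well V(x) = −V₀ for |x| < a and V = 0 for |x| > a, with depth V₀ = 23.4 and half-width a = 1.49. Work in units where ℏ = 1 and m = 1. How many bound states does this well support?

The dimensionless depth is z₀ = a√(2mV₀)/ℏ = 1.49 × √(46.80) = 10.19.
The even/odd transcendental equations gain one root per π/2 in z₀, giving N = 1 + ⌊2z₀/π⌋ = 1 + ⌊6.489⌋ = 7.

N = 7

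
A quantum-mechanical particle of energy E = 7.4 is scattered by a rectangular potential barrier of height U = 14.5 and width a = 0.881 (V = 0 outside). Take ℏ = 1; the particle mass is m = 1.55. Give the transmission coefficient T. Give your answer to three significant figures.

Since E < U the interior solution is evanescent with decay constant κ = √(2m(U − E))/ℏ = 4.691.
κa = 4.133, sinh(κa) = 31.18.
Matching ψ, ψ′ at both faces gives T = [1 + U² sinh²(κa) / (4E(U − E))]⁻¹ = 1/973.6 = 0.00103.

T = 0.00103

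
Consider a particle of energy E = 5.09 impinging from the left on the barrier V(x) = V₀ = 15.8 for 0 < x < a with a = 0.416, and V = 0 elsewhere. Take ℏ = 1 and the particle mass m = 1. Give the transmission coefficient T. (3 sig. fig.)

E < V₀: inside the barrier ψ ∝ e^{±κx} with κ = √(2m(V₀ − E))/ℏ = 4.628.
κa = 1.925, sinh(κa) = 3.356.
Matching ψ, ψ′ at both faces gives T = [1 + V₀² sinh²(κa) / (4E(V₀ − E))]⁻¹ = 1/13.89 = 0.0720.

T = 0.0720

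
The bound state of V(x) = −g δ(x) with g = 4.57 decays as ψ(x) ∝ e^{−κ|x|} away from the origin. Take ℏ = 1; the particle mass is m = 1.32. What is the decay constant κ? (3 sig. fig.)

Integrating the TISE across x = 0 gives the cusp condition ψ'(0⁺) − ψ'(0⁻) = −(2mg/ℏ²)ψ(0).
With ψ ∝ e^{−κ|x|} this yields −2κ = −2mg/ℏ², so κ = mg/ℏ² = 6.032.

κ = 6.03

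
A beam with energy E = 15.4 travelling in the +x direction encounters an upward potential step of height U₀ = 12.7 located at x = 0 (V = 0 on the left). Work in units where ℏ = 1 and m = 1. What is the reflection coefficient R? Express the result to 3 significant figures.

The wavenumbers are k₁ = √(2mE)/ℏ = 5.550 on the left and k₂ = √(2m(E − U₀))/ℏ = 2.324 on the right.
Continuity of ψ and ψ′ at the step yields the reflection amplitude r = (k₁ − k₂)/(k₁ + k₂) = 0.4097; thus R = |r|² = 0.1679, T = 0.8321.

R = 0.168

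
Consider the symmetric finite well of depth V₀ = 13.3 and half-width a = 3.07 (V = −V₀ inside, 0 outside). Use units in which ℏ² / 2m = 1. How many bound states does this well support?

The dimensionless depth is z₀ = a√(2mV₀)/ℏ = 3.07 × √(13.30) = 11.20.
The even/odd transcendental equations gain one root per π/2 in z₀, giving N = 1 + ⌊2z₀/π⌋ = 1 + ⌊7.128⌋ = 8.

N = 8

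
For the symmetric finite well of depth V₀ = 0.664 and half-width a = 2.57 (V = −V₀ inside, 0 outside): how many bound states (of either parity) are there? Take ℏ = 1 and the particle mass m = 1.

N = 2

Define the well-strength parameter z₀ = (a/ℏ)√(2mV₀) = 2.57 × √(2·1·0.664) = 2.962.
The even/odd transcendental equations gain one root per π/2 in z₀, giving N = 1 + ⌊2z₀/π⌋ = 1 + ⌊1.885⌋ = 2.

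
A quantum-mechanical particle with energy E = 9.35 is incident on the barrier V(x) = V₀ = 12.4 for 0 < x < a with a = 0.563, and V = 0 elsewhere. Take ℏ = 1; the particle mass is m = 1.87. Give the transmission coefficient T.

T = 0.0648

Since E < V₀ the interior solution is evanescent with decay constant κ = √(2m(V₀ − E))/ℏ = 3.377.
κa = 1.901, sinh(κa) = 3.273.
Matching ψ, ψ′ at both faces gives T = [1 + V₀² sinh²(κa) / (4E(V₀ − E))]⁻¹ = 1/15.44 = 0.0648.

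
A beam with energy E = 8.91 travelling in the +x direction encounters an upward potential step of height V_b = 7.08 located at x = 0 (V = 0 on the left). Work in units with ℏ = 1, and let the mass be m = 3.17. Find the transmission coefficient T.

The wavenumbers are k₁ = √(2mE)/ℏ = 7.516 on the left and k₂ = √(2m(E − V_b))/ℏ = 3.406 on the right.
Continuity of ψ and ψ′ at the step yields the reflection amplitude r = (k₁ − k₂)/(k₁ + k₂) = 0.3763; thus R = |r|² = 0.1416, T = 0.8584.

T = 0.858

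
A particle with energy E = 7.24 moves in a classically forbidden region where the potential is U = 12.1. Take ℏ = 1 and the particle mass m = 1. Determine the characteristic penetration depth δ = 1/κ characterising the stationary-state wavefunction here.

Since E < U the TISE in this region is ψ'' = κ²ψ with κ = √(2m(U − E))/ℏ.
κ = √(2 × 1 × 4.86) = 3.118. The penetration depth is δ = 1/κ = 0.321.

δ = 0.321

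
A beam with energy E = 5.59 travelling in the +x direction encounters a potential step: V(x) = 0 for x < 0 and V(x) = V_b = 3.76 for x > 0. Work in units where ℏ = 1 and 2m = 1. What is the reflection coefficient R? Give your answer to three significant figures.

On each side the TISE gives plane waves with k = √(2m(E − V))/ℏ: k₁ = √(2·½·5.59) = 2.364, k₂ = √(2·½·1.83) = 1.353.
Continuity of ψ and ψ′ at the step yields the reflection amplitude r = (k₁ − k₂)/(k₁ + k₂) = 0.2721; thus R = |r|² = 0.07406, T = 0.9259.

R = 0.0741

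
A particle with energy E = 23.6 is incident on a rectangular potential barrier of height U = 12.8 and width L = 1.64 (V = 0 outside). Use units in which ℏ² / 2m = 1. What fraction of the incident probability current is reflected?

E > U: inside the barrier k₂ = √(2m(E − U))/ℏ = 3.286, k₂L = 5.390.
T = [1 + U² sin²(k₂L) / (4E(E − U))]⁻¹ = 1/1.098 = 0.911.
R = 1 − T = 0.0889.

R = 0.0889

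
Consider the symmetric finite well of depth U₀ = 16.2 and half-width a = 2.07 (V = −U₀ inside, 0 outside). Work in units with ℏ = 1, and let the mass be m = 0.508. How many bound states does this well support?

N = 6

The dimensionless depth is z₀ = a√(2mU₀)/ℏ = 2.07 × √(16.46) = 8.398.
The even/odd transcendental equations gain one root per π/2 in z₀, giving N = 1 + ⌊2z₀/π⌋ = 1 + ⌊5.346⌋ = 6.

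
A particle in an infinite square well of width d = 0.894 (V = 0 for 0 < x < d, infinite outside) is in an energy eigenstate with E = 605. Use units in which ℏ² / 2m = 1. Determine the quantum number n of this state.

For an infinite well E_n = n²π²ℏ²/(2md²), so n = (d/πℏ)√(2mE).
n = (0.894/π) × √(2 × 0.5 × 605) = 6.999 → n = 7.

n = 7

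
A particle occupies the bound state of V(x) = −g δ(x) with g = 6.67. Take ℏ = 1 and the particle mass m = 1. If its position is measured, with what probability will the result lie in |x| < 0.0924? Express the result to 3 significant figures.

P = 0.708

The normalised bound state is ψ = √κ e^{−κ|x|} with κ = mg/ℏ² = 6.670.
P(|x| < d) = ∫_{−d}^{d} κ e^{−2κ|x|} dx = 1 − e^{−2κd} = 1 − e^{−1.233} = 0.7085.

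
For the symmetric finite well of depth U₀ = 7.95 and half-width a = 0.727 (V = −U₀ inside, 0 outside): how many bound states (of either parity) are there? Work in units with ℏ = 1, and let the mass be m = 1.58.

Define the well-strength parameter z₀ = (a/ℏ)√(2mU₀) = 0.727 × √(2·1.58·7.95) = 3.644.
The even/odd transcendental equations gain one root per π/2 in z₀, giving N = 1 + ⌊2z₀/π⌋ = 1 + ⌊2.320⌋ = 3.

N = 3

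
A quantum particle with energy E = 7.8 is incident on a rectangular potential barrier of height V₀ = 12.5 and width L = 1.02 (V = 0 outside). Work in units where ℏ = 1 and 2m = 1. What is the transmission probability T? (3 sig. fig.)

T = 0.0441

E < V₀: inside the barrier ψ ∝ e^{±κx} with κ = √(2m(V₀ − E))/ℏ = 2.168.
κL = 2.211, sinh(κL) = 4.509.
Matching ψ, ψ′ at both faces gives T = [1 + V₀² sinh²(κL) / (4E(V₀ − E))]⁻¹ = 1/22.66 = 0.0441.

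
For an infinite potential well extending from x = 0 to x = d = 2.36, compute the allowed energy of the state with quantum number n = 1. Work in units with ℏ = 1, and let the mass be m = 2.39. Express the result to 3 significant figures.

The infinite-well eigenfunctions ψ_n = √(2/d) sin(nπx/d) vanish at both walls, giving E_n = n²π²ℏ²/(2md²).
E_1 = 1² × π² / (2 × 2.39 × 2.36²) = 0.3707.

E = 0.371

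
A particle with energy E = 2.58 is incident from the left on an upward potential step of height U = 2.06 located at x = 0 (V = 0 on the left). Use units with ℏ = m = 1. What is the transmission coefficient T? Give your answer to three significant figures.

On each side the TISE gives plane waves with k = √(2m(E − V))/ℏ: k₁ = √(2·1·2.58) = 2.272, k₂ = √(2·1·0.52) = 1.020.
Continuity of ψ and ψ′ at the step yields the reflection amplitude r = (k₁ − k₂)/(k₁ + k₂) = 0.3803; thus R = |r|² = 0.1446, T = 0.8554.

T = 0.855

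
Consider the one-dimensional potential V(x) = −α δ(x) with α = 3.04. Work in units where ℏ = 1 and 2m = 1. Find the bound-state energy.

The bound state is ψ(x) = √κ e^{−κ|x|}. The derivative jump ψ'(0⁺) − ψ'(0⁻) = −(2mα/ℏ²)ψ(0) fixes κ = mα/ℏ² = 1.520.
Then E = −ℏ²κ²/(2m) = −mα²/(2ℏ²) = -2.310.

E = -2.31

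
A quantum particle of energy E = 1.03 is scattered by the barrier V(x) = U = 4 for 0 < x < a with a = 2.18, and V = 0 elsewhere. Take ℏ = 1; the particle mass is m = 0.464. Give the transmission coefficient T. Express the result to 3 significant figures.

T = 0.00220

E < U: inside the barrier ψ ∝ e^{±κx} with κ = √(2m(U − E))/ℏ = 1.660.
κa = 3.619, sinh(κa) = 18.64.
The exact tunnelling result is T⁻¹ = 1 + U² sinh²(κa) / [4E(U − E)] = 455.3, so T = 0.00220.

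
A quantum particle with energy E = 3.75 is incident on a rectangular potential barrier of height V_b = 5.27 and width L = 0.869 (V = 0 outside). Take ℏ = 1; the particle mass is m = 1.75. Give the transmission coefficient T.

E < V_b: inside the barrier ψ ∝ e^{±κx} with κ = √(2m(V_b − E))/ℏ = 2.307.
κL = 2.004, sinh(κL) = 3.643.
The exact tunnelling result is T⁻¹ = 1 + V_b² sinh²(κL) / [4E(V_b − E)] = 17.17, so T = 0.0582.

T = 0.0582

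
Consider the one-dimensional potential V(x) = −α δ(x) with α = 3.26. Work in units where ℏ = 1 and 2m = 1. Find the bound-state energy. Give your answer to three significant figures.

The bound state is ψ(x) = √κ e^{−κ|x|}. The derivative jump ψ'(0⁺) − ψ'(0⁻) = −(2mα/ℏ²)ψ(0) fixes κ = mα/ℏ² = 1.630.
Then E = −ℏ²κ²/(2m) = −mα²/(2ℏ²) = -2.657.

E = -2.66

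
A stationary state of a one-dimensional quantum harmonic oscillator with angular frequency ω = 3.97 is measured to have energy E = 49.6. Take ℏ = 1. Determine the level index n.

n = 12

Invert E_n = (n + ½)ℏω: n = E/ℏω − ½ = 11.994, so n = 12.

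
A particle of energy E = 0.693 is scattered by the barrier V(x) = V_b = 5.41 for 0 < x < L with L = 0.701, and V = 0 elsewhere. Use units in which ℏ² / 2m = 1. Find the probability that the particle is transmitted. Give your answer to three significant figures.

T = 0.0857

E < V_b: inside the barrier ψ ∝ e^{±κx} with κ = √(2m(V_b − E))/ℏ = 2.172.
κL = 1.522, sinh(κL) = 2.183.
Matching ψ, ψ′ at both faces gives T = [1 + V_b² sinh²(κL) / (4E(V_b − E))]⁻¹ = 1/11.66 = 0.0857.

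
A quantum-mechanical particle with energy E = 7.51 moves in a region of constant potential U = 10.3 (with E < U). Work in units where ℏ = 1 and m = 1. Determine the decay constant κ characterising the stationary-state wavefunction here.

κ = 2.36

Since E < U the TISE in this region is ψ'' = κ²ψ with κ = √(2m(U − E))/ℏ.
κ = √(2 × 1 × 2.79) = 2.362.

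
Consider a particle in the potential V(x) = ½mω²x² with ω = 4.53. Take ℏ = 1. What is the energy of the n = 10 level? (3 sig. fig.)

E = 47.6

The oscillator eigenvalues are E_n = ℏω(n + ½), so E_10 = 4.53 × 10.5 = 47.57.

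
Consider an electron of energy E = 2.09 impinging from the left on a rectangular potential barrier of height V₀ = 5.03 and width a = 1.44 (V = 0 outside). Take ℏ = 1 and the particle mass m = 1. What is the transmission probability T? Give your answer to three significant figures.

Since E < V₀ the interior solution is evanescent with decay constant κ = √(2m(V₀ − E))/ℏ = 2.425.
κa = 3.492, sinh(κa) = 16.41.
The exact tunnelling result is T⁻¹ = 1 + V₀² sinh²(κa) / [4E(V₀ − E)] = 278.1, so T = 0.00360.

T = 0.00360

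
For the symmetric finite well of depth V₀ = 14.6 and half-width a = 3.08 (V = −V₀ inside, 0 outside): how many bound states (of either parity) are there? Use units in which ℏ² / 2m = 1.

N = 8

The dimensionless depth is z₀ = a√(2mV₀)/ℏ = 3.08 × √(14.60) = 11.77.
A new bound state (alternating even/odd) appears each time z₀ passes a multiple of π/2, so N = ⌊2z₀/π⌋ + 1 = ⌊7.492⌋ + 1 = 8.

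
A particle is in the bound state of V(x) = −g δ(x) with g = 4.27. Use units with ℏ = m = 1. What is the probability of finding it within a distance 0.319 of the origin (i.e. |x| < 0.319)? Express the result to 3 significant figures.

The normalised bound state is ψ = √κ e^{−κ|x|} with κ = mg/ℏ² = 4.270.
P(|x| < d) = ∫_{−d}^{d} κ e^{−2κ|x|} dx = 1 − e^{−2κd} = 1 − e^{−2.724} = 0.9344.

P = 0.934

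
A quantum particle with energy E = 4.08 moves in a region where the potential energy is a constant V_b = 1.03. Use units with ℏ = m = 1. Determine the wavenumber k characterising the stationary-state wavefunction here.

k = 2.47

With E > V_b the solution is oscillatory, ψ ∝ e^{±ikx} with k = √(2m(E − V_b))/ℏ.
k = √(2 × 1 × 3.05) = 2.470.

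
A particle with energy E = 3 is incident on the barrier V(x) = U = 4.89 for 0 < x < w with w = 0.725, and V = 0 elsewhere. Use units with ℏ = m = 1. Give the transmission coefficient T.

Since E < U the interior solution is evanescent with decay constant κ = √(2m(U − E))/ℏ = 1.944.
κw = 1.410, sinh(κw) = 1.925.
Matching ψ, ψ′ at both faces gives T = [1 + U² sinh²(κw) / (4E(U − E))]⁻¹ = 1/4.907 = 0.204.

T = 0.204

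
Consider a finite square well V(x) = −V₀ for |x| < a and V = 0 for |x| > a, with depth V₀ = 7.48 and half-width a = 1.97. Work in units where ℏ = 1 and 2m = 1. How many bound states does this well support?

The dimensionless depth is z₀ = a√(2mV₀)/ℏ = 1.97 × √(7.480) = 5.388.
The even/odd transcendental equations gain one root per π/2 in z₀, giving N = 1 + ⌊2z₀/π⌋ = 1 + ⌊3.430⌋ = 4.

N = 4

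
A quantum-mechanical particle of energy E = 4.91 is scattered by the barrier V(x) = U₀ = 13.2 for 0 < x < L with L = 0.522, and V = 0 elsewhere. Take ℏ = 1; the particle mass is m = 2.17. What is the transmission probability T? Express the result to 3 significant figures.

T = 0.00710

Since E < U₀ the interior solution is evanescent with decay constant κ = √(2m(U₀ − E))/ℏ = 5.998.
κL = 3.131, sinh(κL) = 11.43.
The exact tunnelling result is T⁻¹ = 1 + U₀² sinh²(κL) / [4E(U₀ − E)] = 140.7, so T = 0.00710.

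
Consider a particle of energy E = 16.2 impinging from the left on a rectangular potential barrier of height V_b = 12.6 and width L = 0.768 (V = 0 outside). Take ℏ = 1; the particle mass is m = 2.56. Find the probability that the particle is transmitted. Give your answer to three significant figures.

T = 0.984

E > V_b: inside the barrier k₂ = √(2m(E − V_b))/ℏ = 4.293, k₂L = 3.297.
Matching at both interfaces gives T⁻¹ = 1 + V_b² sin²(k₂L) / [4E(E − V_b)] = 1.016, hence T = 0.984.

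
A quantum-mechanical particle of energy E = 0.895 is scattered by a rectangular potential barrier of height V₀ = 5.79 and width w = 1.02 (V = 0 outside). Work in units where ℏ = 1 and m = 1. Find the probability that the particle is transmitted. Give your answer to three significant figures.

E < V₀: inside the barrier ψ ∝ e^{±κx} with κ = √(2m(V₀ − E))/ℏ = 3.129.
κw = 3.191, sinh(κw) = 12.14.
The exact tunnelling result is T⁻¹ = 1 + V₀² sinh²(κw) / [4E(V₀ − E)] = 283.0, so T = 0.00353.

T = 0.00353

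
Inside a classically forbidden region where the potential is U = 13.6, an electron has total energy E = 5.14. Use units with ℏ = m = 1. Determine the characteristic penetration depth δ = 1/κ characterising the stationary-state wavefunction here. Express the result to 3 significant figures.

Since E < U the TISE in this region is ψ'' = κ²ψ with κ = √(2m(U − E))/ℏ.
κ = √(2 × 1 × 8.46) = 4.113. The penetration depth is δ = 1/κ = 0.243.

δ = 0.243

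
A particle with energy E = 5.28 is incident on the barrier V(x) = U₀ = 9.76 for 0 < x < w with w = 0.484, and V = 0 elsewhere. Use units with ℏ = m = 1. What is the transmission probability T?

E < U₀: inside the barrier ψ ∝ e^{±κx} with κ = √(2m(U₀ − E))/ℏ = 2.993.
κw = 1.449, sinh(κw) = 2.012.
The exact tunnelling result is T⁻¹ = 1 + U₀² sinh²(κw) / [4E(U₀ − E)] = 5.074, so T = 0.197.

T = 0.197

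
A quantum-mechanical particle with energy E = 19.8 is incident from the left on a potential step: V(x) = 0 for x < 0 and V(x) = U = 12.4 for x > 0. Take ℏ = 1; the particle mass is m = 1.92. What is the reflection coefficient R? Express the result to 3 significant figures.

On each side the TISE gives plane waves with k = √(2m(E − V))/ℏ: k₁ = √(2·1.92·19.8) = 8.720, k₂ = √(2·1.92·7.4) = 5.331.
Matching ψ and ψ′ at x = 0 gives r = (k₁ − k₂)/(k₁ + k₂), so R = r² = 0.05818 and T = 1 − R = 0.9418.

R = 0.0582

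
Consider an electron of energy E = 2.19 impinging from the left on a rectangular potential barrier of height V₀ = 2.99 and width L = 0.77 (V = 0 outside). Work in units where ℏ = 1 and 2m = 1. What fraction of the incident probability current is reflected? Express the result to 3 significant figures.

R = 0.414

Since E < V₀ the interior solution is evanescent with decay constant κ = √(2m(V₀ − E))/ℏ = 0.8944.
κL = 0.6887, sinh(κL) = 0.7445.
The exact tunnelling result is T⁻¹ = 1 + V₀² sinh²(κL) / [4E(V₀ − E)] = 1.707, so T = 0.586.
R = 1 − T = 0.414.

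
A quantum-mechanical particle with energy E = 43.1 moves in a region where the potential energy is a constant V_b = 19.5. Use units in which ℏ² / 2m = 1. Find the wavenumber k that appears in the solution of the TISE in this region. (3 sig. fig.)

k = 4.86

With E > V_b the solution is oscillatory, ψ ∝ e^{±ikx} with k = √(2m(E − V_b))/ℏ.
k = √(2 × 0.5 × 23.6) = 4.858.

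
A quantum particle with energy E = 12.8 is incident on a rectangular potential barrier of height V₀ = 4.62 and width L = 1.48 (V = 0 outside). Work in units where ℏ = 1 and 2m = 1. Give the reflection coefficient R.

Above the barrier the interior wavenumber is k₂ = √(2m(E − V₀))/ℏ = 2.860, giving phase k₂L = 4.233.
T = [1 + V₀² sin²(k₂L) / (4E(E − V₀))]⁻¹ = 1/1.040 = 0.961.
R = 1 − T = 0.0386.

R = 0.0386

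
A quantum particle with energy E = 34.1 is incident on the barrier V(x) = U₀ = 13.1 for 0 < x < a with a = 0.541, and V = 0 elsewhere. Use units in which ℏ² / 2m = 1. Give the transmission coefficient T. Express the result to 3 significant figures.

E > U₀: inside the barrier k₂ = √(2m(E − U₀))/ℏ = 4.583, k₂a = 2.479.
Matching at both interfaces gives T⁻¹ = 1 + U₀² sin²(k₂a) / [4E(E − U₀)] = 1.023, hence T = 0.978.

T = 0.978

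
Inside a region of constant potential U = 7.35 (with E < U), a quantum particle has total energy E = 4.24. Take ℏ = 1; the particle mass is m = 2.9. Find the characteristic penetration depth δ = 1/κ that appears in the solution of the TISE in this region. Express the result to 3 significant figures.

δ = 0.235

Since E < U the TISE in this region is ψ'' = κ²ψ with κ = √(2m(U − E))/ℏ.
κ = √(2 × 2.9 × 3.11) = 4.247. The penetration depth is δ = 1/κ = 0.235.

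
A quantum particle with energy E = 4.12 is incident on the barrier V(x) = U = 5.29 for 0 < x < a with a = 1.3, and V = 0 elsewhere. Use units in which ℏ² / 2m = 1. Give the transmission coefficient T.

T = 0.158

Since E < U the interior solution is evanescent with decay constant κ = √(2m(U − E))/ℏ = 1.082.
κa = 1.406, sinh(κa) = 1.918.
The exact tunnelling result is T⁻¹ = 1 + U² sinh²(κa) / [4E(U − E)] = 6.337, so T = 0.158.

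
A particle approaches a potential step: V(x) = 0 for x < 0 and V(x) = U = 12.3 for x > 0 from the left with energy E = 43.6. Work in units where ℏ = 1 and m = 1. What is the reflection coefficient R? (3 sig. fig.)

R = 0.00683

On each side the TISE gives plane waves with k = √(2m(E − V))/ℏ: k₁ = √(2·1·43.6) = 9.338, k₂ = √(2·1·31.3) = 7.912.
Matching ψ and ψ′ at x = 0 gives r = (k₁ − k₂)/(k₁ + k₂), so R = r² = 0.006834 and T = 1 − R = 0.9932.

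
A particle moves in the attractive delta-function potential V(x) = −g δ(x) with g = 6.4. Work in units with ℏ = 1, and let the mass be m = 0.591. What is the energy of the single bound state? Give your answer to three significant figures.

The bound state is ψ(x) = √κ e^{−κ|x|}. The derivative jump ψ'(0⁺) − ψ'(0⁻) = −(2mg/ℏ²)ψ(0) fixes κ = mg/ℏ² = 3.782.
Then E = −ℏ²κ²/(2m) = −mg²/(2ℏ²) = -12.10.

E = -12.1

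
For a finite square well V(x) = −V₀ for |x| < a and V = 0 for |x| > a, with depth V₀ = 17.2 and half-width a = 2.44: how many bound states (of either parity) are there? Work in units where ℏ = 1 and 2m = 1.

Define the well-strength parameter z₀ = (a/ℏ)√(2mV₀) = 2.44 × √(2·0.5·17.2) = 10.12.
The even/odd transcendental equations gain one root per π/2 in z₀, giving N = 1 + ⌊2z₀/π⌋ = 1 + ⌊6.442⌋ = 7.

N = 7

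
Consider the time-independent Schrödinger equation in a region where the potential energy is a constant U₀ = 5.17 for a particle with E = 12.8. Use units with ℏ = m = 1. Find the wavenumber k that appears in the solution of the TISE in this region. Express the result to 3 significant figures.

k = 3.91

With E > U₀ the solution is oscillatory, ψ ∝ e^{±ikx} with k = √(2m(E − U₀))/ℏ.
k = √(2 × 1 × 7.63) = 3.906.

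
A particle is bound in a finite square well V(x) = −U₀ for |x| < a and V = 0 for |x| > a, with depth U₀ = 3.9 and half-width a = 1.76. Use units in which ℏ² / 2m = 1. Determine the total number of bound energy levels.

N = 3

Define the well-strength parameter z₀ = (a/ℏ)√(2mU₀) = 1.76 × √(2·0.5·3.9) = 3.476.
A new bound state (alternating even/odd) appears each time z₀ passes a multiple of π/2, so N = ⌊2z₀/π⌋ + 1 = ⌊2.213⌋ + 1 = 3.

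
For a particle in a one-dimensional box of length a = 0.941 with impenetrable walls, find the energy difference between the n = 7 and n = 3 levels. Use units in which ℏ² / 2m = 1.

E_n = n²π²ℏ²/(2ma²), so ΔE = (7² − 3²) π²ℏ²/(2ma²).
ΔE = 40 × π² / (2 × 0.5 × 0.941²) = 445.8.

ΔE = 446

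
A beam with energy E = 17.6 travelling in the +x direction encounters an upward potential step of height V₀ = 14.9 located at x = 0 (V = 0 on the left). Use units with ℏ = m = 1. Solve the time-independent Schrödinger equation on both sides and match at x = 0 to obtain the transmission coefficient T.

On each side the TISE gives plane waves with k = √(2m(E − V))/ℏ: k₁ = √(2·1·17.6) = 5.933, k₂ = √(2·1·2.7) = 2.324.
Matching ψ and ψ′ at x = 0 gives r = (k₁ − k₂)/(k₁ + k₂), so R = r² = 0.1911 and T = 1 − R = 0.8089.

T = 0.809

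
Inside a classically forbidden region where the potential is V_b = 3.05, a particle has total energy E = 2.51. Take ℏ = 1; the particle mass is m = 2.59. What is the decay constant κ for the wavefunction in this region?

Since E < V_b the TISE in this region is ψ'' = κ²ψ with κ = √(2m(V_b − E))/ℏ.
κ = √(2 × 2.59 × 0.54) = 1.672.

κ = 1.67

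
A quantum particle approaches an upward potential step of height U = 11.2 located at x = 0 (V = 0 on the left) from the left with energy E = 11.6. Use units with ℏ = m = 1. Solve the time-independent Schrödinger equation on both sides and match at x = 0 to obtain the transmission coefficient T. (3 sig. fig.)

The wavenumbers are k₁ = √(2mE)/ℏ = 4.817 on the left and k₂ = √(2m(E − U))/ℏ = 0.8944 on the right.
Matching ψ and ψ′ at x = 0 gives r = (k₁ − k₂)/(k₁ + k₂), so R = r² = 0.4717 and T = 1 − R = 0.5283.

T = 0.528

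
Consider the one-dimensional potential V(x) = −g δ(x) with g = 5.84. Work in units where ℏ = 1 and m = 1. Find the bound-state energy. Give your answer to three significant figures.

E = -17.1

For x ≠ 0 the bound state is ψ ∝ e^{−κ|x|}; integrating the TISE across the delta gives the cusp condition 2κ = 2mg/ℏ², so κ = 5.840.
Then E = −ℏ²κ²/(2m) = −mg²/(2ℏ²) = -17.05.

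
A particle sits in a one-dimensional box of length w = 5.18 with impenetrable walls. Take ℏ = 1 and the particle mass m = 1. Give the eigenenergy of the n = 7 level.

E = 9.01

Requiring ψ(0) = ψ(w) = 0 quantises k = nπ/w, hence E_n = ℏ²k²/2m = n²π²ℏ²/(2mw²).
E_7 = 7² × π² / (2 × 1 × 5.18²) = 9.012.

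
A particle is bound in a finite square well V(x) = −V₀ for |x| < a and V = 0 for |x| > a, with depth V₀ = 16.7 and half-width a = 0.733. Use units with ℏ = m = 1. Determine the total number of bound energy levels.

Define the well-strength parameter z₀ = (a/ℏ)√(2mV₀) = 0.733 × √(2·1·16.7) = 4.236.
A new bound state (alternating even/odd) appears each time z₀ passes a multiple of π/2, so N = ⌊2z₀/π⌋ + 1 = ⌊2.697⌋ + 1 = 3.

N = 3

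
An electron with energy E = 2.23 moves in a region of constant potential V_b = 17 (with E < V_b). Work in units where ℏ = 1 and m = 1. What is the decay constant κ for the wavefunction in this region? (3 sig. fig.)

Since E < V_b the TISE in this region is ψ'' = κ²ψ with κ = √(2m(V_b − E))/ℏ.
κ = √(2 × 1 × 14.77) = 5.435.

κ = 5.44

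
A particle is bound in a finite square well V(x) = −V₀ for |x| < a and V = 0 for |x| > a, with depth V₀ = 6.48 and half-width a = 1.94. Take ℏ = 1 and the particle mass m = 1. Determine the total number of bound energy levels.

The dimensionless depth is z₀ = a√(2mV₀)/ℏ = 1.94 × √(12.96) = 6.984.
The even/odd transcendental equations gain one root per π/2 in z₀, giving N = 1 + ⌊2z₀/π⌋ = 1 + ⌊4.446⌋ = 5.

N = 5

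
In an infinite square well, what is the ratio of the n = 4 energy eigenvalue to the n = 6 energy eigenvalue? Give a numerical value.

E_n = n²π²ℏ²/(2mL²) so the ratio is n₂²/n₁² = 16/36 = 0.444444.

0.444444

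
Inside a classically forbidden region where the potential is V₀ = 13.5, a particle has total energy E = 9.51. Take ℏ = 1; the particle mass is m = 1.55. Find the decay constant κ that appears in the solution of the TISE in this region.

Since E < V₀ the TISE in this region is ψ'' = κ²ψ with κ = √(2m(V₀ − E))/ℏ.
κ = √(2 × 1.55 × 3.99) = 3.517.

κ = 3.52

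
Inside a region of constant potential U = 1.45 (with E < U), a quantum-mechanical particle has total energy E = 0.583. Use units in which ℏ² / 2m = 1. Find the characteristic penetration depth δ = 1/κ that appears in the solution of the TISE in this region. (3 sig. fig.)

δ = 1.07

Since E < U the TISE in this region is ψ'' = κ²ψ with κ = √(2m(U − E))/ℏ.
κ = √(2 × 0.5 × 0.867) = 0.9311. The penetration depth is δ = 1/κ = 1.07.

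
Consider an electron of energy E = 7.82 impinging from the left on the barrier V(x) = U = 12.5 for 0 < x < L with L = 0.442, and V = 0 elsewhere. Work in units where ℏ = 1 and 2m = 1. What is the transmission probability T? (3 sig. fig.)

E < U: inside the barrier ψ ∝ e^{±κx} with κ = √(2m(U − E))/ℏ = 2.163.
κL = 0.9562, sinh(κL) = 1.109.
Matching ψ, ψ′ at both faces gives T = [1 + U² sinh²(κL) / (4E(U − E))]⁻¹ = 1/2.312 = 0.433.

T = 0.433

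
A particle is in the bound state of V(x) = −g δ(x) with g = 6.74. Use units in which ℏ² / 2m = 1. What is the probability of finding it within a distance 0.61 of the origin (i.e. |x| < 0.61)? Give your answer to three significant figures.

P = 0.984

The normalised bound state is ψ = √κ e^{−κ|x|} with κ = mg/ℏ² = 3.370.
P(|x| < d) = ∫_{−d}^{d} κ e^{−2κ|x|} dx = 1 − e^{−2κd} = 1 − e^{−4.111} = 0.9836.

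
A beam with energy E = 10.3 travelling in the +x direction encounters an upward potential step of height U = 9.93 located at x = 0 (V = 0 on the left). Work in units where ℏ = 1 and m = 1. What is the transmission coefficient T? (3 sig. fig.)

T = 0.536

The wavenumbers are k₁ = √(2mE)/ℏ = 4.539 on the left and k₂ = √(2m(E − U))/ℏ = 0.8602 on the right.
Matching ψ and ψ′ at x = 0 gives r = (k₁ − k₂)/(k₁ + k₂), so R = r² = 0.4642 and T = 1 − R = 0.5358.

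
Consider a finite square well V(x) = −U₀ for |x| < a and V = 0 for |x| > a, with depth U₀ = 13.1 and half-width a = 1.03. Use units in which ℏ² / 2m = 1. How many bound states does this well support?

N = 3

The dimensionless depth is z₀ = a√(2mU₀)/ℏ = 1.03 × √(13.10) = 3.728.
The even/odd transcendental equations gain one root per π/2 in z₀, giving N = 1 + ⌊2z₀/π⌋ = 1 + ⌊2.373⌋ = 3.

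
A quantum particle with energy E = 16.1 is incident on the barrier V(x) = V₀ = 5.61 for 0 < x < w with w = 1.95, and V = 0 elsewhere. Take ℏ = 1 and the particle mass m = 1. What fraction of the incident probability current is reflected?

R = 0.0103

E > V₀: inside the barrier k₂ = √(2m(E − V₀))/ℏ = 4.580, k₂w = 8.932.
Matching at both interfaces gives T⁻¹ = 1 + V₀² sin²(k₂w) / [4E(E − V₀)] = 1.010, hence T = 0.990.
R = 1 − T = 0.0103.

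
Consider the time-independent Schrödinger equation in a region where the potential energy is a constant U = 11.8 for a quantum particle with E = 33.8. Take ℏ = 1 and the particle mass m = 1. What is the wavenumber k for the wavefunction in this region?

With E > U the solution is oscillatory, ψ ∝ e^{±ikx} with k = √(2m(E − U))/ℏ.
k = √(2 × 1 × 22) = 6.633.

k = 6.63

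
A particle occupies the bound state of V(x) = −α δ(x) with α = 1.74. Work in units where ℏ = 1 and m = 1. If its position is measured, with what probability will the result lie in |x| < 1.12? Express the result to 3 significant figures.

P = 0.980

The normalised bound state is ψ = √κ e^{−κ|x|} with κ = mα/ℏ² = 1.740.
P(|x| < d) = ∫_{−d}^{d} κ e^{−2κ|x|} dx = 1 − e^{−2κd} = 1 − e^{−3.898} = 0.9797.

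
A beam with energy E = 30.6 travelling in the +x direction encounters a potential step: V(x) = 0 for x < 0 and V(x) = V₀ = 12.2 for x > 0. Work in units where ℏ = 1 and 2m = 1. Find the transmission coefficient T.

On each side the TISE gives plane waves with k = √(2m(E − V))/ℏ: k₁ = √(2·½·30.6) = 5.532, k₂ = √(2·½·18.4) = 4.290.
Matching ψ and ψ′ at x = 0 gives r = (k₁ − k₂)/(k₁ + k₂), so R = r² = 0.01600 and T = 1 − R = 0.9840.

T = 0.984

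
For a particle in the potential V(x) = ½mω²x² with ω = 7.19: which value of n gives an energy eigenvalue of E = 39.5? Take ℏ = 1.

n = 5

Invert E_n = (n + ½)ℏω: n = E/ℏω − ½ = 4.994, so n = 5.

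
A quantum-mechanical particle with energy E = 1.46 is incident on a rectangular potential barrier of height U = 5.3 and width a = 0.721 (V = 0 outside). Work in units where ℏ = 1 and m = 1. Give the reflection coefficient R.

R = 0.943

E < U: inside the barrier ψ ∝ e^{±κx} with κ = √(2m(U − E))/ℏ = 2.771.
κa = 1.998, sinh(κa) = 3.620.
Matching ψ, ψ′ at both faces gives T = [1 + U² sinh²(κa) / (4E(U − E))]⁻¹ = 1/17.41 = 0.0574.
R = 1 − T = 0.943.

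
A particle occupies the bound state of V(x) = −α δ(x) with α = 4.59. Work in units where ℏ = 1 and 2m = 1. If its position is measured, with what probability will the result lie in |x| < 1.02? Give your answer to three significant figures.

P = 0.991

The normalised bound state is ψ = √κ e^{−κ|x|} with κ = mα/ℏ² = 2.295.
P(|x| < d) = ∫_{−d}^{d} κ e^{−2κ|x|} dx = 1 − e^{−2κd} = 1 − e^{−4.682} = 0.9907.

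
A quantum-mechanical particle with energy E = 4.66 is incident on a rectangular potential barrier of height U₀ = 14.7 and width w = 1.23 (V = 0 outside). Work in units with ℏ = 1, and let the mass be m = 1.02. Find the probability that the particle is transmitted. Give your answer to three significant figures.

T = 0.0000506

Since E < U₀ the interior solution is evanescent with decay constant κ = √(2m(U₀ − E))/ℏ = 4.526.
κw = 5.567, sinh(κw) = 130.8.
Matching ψ, ψ′ at both faces gives T = [1 + U₀² sinh²(κw) / (4E(U₀ − E))]⁻¹ = 1/19750 = 0.0000506.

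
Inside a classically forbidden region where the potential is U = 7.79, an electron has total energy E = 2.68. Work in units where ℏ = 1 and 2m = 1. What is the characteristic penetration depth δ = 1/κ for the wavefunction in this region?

δ = 0.442

Since E < U the TISE in this region is ψ'' = κ²ψ with κ = √(2m(U − E))/ℏ.
κ = √(2 × 0.5 × 5.11) = 2.261. The penetration depth is δ = 1/κ = 0.442.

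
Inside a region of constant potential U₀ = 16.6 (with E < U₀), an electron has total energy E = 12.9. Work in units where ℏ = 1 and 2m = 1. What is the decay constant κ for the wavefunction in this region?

Since E < U₀ the TISE in this region is ψ'' = κ²ψ with κ = √(2m(U₀ − E))/ℏ.
κ = √(2 × 0.5 × 3.7) = 1.924.

κ = 1.92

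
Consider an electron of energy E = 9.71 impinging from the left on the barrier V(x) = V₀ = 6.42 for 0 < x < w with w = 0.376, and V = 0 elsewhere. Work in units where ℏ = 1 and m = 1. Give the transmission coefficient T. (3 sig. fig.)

Above the barrier the interior wavenumber is k₂ = √(2m(E − V₀))/ℏ = 2.565, giving phase k₂w = 0.9645.
T = [1 + V₀² sin²(k₂w) / (4E(E − V₀))]⁻¹ = 1/1.218 = 0.821.

T = 0.821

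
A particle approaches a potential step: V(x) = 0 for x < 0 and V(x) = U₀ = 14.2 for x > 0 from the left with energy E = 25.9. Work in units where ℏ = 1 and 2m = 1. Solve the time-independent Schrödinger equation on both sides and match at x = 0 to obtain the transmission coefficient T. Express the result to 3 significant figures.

On each side the TISE gives plane waves with k = √(2m(E − V))/ℏ: k₁ = √(2·½·25.9) = 5.089, k₂ = √(2·½·11.7) = 3.421.
Continuity of ψ and ψ′ at the step yields the reflection amplitude r = (k₁ − k₂)/(k₁ + k₂) = 0.1961; thus R = |r|² = 0.03845, T = 0.9615.

T = 0.962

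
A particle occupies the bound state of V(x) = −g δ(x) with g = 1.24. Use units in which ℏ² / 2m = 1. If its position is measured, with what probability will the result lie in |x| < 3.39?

P = 0.985

The normalised bound state is ψ = √κ e^{−κ|x|} with κ = mg/ℏ² = 0.6200.
P(|x| < d) = ∫_{−d}^{d} κ e^{−2κ|x|} dx = 1 − e^{−2κd} = 1 − e^{−4.204} = 0.9851.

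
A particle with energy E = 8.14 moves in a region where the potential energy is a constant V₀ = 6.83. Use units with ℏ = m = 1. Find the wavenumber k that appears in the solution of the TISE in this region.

k = 1.62

With E > V₀ the solution is oscillatory, ψ ∝ e^{±ikx} with k = √(2m(E − V₀))/ℏ.
k = √(2 × 1 × 1.31) = 1.619.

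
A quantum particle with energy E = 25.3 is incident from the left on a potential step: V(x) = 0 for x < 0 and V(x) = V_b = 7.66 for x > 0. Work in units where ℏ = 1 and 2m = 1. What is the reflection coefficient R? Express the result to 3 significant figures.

R = 0.00808

The wavenumbers are k₁ = √(2mE)/ℏ = 5.030 on the left and k₂ = √(2m(E − V_b))/ℏ = 4.200 on the right.
Continuity of ψ and ψ′ at the step yields the reflection amplitude r = (k₁ − k₂)/(k₁ + k₂) = 0.08992; thus R = |r|² = 0.008085, T = 0.9919.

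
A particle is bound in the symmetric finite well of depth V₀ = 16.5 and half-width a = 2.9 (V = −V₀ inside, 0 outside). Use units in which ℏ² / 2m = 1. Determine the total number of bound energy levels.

Define the well-strength parameter z₀ = (a/ℏ)√(2mV₀) = 2.9 × √(2·0.5·16.5) = 11.78.
A new bound state (alternating even/odd) appears each time z₀ passes a multiple of π/2, so N = ⌊2z₀/π⌋ + 1 = ⌊7.499⌋ + 1 = 8.

N = 8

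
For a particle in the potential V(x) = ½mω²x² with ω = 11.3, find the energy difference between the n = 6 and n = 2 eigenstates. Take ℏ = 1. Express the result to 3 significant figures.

ΔE = 45.2

E_n = ℏω(n + ½), so ΔE = (6 − 2) ℏω = 4 × 11.3 = 45.20.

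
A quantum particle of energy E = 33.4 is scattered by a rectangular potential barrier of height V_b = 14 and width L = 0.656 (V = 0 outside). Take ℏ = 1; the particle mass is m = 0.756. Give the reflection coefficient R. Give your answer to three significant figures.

R = 0.0119

E > V_b: inside the barrier k₂ = √(2m(E − V_b))/ℏ = 5.416, k₂L = 3.553.
T = [1 + V_b² sin²(k₂L) / (4E(E − V_b))]⁻¹ = 1/1.012 = 0.988.
R = 1 − T = 0.0119.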